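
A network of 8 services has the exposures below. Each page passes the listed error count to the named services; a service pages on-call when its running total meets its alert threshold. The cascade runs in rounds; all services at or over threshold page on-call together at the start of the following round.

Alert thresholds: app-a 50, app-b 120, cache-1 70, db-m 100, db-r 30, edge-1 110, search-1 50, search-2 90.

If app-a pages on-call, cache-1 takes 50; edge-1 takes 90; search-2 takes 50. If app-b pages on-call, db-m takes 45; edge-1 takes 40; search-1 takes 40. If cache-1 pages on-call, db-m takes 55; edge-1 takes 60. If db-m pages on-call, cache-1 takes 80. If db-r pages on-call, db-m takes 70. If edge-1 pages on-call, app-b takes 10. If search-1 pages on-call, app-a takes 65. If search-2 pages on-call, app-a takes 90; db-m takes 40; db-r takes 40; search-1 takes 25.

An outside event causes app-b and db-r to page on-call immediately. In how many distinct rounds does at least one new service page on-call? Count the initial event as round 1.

Round 1 — app-b, db-r page on-call (initial).
  db-m: +45+70 → 115 ≥ 100
  edge-1: +40 → 40 < 110
  search-1: +40 → 40 < 50
Round 2 — db-m pages on-call.
  cache-1: +80 → 80 ≥ 70
Round 3 — cache-1 pages on-call.
  edge-1: +60 → 100 < 110
No further pages.

3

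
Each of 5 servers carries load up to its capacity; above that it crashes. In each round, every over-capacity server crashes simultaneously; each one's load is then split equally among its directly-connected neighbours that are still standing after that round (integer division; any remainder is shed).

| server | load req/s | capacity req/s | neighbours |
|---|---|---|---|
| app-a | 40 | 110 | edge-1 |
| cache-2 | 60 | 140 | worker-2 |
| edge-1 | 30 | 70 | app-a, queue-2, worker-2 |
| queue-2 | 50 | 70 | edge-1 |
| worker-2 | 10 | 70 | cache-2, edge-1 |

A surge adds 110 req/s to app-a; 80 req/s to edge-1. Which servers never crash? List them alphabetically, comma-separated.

Round 1 — app-a at 150 > 110; edge-1 at 110 > 70. app-a, edge-1 crash.
  app-a sheds 150 req/s: no online neighbours, lost.
  edge-1 sheds 110 req/s to queue-2, worker-2: 55 each.
    queue-2: 50+55 = 105 > 70
    worker-2: 10+55 = 65 ≤ 70
Round 2 — queue-2 crashes.
  queue-2 sheds 105 req/s: no online neighbours, lost.
No further crashes.

cache-2, worker-2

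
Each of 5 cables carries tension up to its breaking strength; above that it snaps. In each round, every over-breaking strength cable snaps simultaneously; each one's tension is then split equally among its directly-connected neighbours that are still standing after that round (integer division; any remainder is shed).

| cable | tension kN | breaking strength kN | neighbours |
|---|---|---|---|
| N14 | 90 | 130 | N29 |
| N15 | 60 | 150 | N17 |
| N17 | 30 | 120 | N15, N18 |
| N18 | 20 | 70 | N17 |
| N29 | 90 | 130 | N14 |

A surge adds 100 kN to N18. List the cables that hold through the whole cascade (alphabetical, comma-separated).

N14, N29

Round 1 — N18 at 120 > 70. N18 snaps.
  N18 sheds 120 kN to N17: 120 each.
    N17: 30+120 = 150 > 120
Round 2 — N17 snaps.
  N17 sheds 150 kN to N15: 150 each.
    N15: 60+150 = 210 > 150
Round 3 — N15 snaps.
  N15 sheds 210 kN: no online neighbours, lost.
No further breaks.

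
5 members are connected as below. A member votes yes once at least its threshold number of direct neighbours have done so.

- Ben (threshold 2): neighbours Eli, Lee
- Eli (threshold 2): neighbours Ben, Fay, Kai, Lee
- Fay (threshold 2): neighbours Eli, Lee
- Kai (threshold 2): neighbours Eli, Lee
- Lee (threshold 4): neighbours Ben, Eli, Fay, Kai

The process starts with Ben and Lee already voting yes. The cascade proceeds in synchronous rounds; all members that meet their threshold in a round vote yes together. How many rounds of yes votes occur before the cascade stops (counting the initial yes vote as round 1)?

Round 1 — Ben, Lee vote yes (initial).
Round 2 — checking thresholds:
  Eli: 2 of 4 neighbours ≥ 2, votes yes.
  Fay: 1 of 2 neighbours < 2, below threshold.
  Kai: 1 of 2 neighbours < 2, below threshold.
Round 3 — checking thresholds:
  Fay: 2 of 2 neighbours ≥ 2, votes yes.
  Kai: 2 of 2 neighbours ≥ 2, votes yes.
Round 4 — no new yes votes; cascade stops.

3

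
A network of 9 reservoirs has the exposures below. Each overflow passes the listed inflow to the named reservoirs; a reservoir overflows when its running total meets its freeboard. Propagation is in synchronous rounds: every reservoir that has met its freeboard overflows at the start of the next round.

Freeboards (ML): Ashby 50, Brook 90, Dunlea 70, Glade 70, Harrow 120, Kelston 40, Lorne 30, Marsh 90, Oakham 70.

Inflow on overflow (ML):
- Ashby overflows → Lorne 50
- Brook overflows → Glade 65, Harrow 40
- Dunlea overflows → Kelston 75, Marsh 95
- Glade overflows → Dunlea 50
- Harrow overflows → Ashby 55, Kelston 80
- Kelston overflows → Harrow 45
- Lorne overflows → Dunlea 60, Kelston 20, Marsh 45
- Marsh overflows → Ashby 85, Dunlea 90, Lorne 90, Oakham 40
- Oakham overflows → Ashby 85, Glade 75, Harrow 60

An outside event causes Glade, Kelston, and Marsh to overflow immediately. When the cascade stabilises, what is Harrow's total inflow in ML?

45

Round 1 — Glade, Kelston, Marsh overflow (initial).
  Ashby: +85 → 85 ≥ 50
  Dunlea: +50+90 → 140 ≥ 70
  Harrow: +45 → 45 < 120
  Lorne: +90 → 90 ≥ 30
  Oakham: +40 → 40 < 70
Round 2 — Ashby, Dunlea, Lorne overflow.
No further overflows.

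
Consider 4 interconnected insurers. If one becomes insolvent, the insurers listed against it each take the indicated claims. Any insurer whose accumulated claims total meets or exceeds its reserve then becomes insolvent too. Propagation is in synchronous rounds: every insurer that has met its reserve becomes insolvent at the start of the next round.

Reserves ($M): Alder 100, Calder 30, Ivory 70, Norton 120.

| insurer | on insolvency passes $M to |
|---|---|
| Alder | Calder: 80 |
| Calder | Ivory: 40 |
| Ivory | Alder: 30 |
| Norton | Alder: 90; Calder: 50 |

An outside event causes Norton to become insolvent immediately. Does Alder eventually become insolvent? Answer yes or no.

Round 1 — Norton becomes insolvent (initial).
  Alder: +90 → 90 < 100
  Calder: +50 → 50 ≥ 30
Round 2 — Calder becomes insolvent.
  Ivory: +40 → 40 < 70
No further insolvencies.

no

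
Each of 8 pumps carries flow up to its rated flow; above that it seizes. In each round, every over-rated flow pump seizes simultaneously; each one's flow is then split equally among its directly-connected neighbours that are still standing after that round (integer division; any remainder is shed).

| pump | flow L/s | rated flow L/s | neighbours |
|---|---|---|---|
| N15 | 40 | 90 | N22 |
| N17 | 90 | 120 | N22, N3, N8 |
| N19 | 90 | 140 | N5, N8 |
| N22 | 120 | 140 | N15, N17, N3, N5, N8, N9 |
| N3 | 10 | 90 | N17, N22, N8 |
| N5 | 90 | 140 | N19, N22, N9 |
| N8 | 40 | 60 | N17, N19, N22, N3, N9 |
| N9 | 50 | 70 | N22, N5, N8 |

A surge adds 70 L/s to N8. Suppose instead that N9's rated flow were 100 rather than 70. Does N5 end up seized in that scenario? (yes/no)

With N9's rated flow at 100:
Round 1 — N8 at 110 > 60. N8 seizes.
  N8 sheds 110 L/s to N17, N19, N22, N3, N9: 22 each.
    N17: 90+22 = 112 ≤ 120
    N19: 90+22 = 112 ≤ 140
    N22: 120+22 = 142 > 140
    N3: 10+22 = 32 ≤ 90
    N9: 50+22 = 72 ≤ 100
Round 2 — N22 seizes.
  N22 sheds 142 L/s to N15, N17, N3, N5, N9: 28 each (2 lost).
    N15: 40+28 = 68 ≤ 90
    N17: 112+28 = 140 > 120
    N3: 32+28 = 60 ≤ 90
    N5: 90+28 = 118 ≤ 140
    N9: 72+28 = 100 ≤ 100
Round 3 — N17 seizes.
  N17 sheds 140 L/s to N3: 140 each.
    N3: 60+140 = 200 > 90
Round 4 — N3 seizes.
  N3 sheds 200 L/s: no online neighbours, lost.
No further seizures.

no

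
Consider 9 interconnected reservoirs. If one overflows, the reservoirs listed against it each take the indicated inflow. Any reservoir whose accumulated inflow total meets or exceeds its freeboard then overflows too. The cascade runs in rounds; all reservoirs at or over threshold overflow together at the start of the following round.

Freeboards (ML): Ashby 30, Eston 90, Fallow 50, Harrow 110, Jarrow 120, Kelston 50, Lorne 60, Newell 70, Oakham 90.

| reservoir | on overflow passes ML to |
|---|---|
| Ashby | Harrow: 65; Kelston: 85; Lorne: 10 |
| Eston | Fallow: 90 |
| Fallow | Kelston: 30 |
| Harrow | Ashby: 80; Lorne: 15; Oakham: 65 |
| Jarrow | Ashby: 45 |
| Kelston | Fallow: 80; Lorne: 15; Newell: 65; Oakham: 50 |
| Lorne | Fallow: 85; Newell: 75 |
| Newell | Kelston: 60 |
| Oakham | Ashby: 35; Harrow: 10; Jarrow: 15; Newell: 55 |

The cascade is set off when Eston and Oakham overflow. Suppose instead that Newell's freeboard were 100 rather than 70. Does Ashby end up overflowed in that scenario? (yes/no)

yes

With Newell's freeboard at 100:
Round 1 — Eston, Oakham overflow (initial).
  Ashby: +35 → 35 ≥ 30
  Fallow: +90 → 90 ≥ 50
  Harrow: +10 → 10 < 110
  Jarrow: +15 → 15 < 120
  Newell: +55 → 55 < 100
Round 2 — Ashby, Fallow overflow.
  Harrow: +65 → 75 < 110
  Kelston: +85+30 → 115 ≥ 50
  Lorne: +10 → 10 < 60
Round 3 — Kelston overflows.
  Lorne: +15 → 25 < 60
  Newell: +65 → 120 ≥ 100
Round 4 — Newell overflows.
No further overflows.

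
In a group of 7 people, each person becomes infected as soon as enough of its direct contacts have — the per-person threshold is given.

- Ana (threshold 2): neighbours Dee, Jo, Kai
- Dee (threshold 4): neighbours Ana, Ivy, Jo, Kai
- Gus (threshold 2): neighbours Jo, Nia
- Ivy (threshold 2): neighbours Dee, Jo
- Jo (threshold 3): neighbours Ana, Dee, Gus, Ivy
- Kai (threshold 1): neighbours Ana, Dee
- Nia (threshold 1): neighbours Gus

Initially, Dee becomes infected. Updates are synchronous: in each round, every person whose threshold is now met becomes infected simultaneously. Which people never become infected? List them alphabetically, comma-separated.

Gus, Ivy, Jo, Nia

Round 1 — Dee becomes infected (initial).
Round 2 — checking thresholds:
  Ana: 1 of 3 neighbours < 2, not yet.
  Ivy: 1 of 2 neighbours < 2, not yet.
  Jo: 1 of 4 neighbours < 3, not yet.
  Kai: 1 of 2 neighbours ≥ 1, becomes infected.
Round 3 — checking thresholds:
  Ana: 2 of 3 neighbours ≥ 2, becomes infected.
  Ivy: 1 of 2 neighbours < 2, not yet.
  Jo: 1 of 4 neighbours < 3, not yet.
Round 4 — no new infections; cascade stops.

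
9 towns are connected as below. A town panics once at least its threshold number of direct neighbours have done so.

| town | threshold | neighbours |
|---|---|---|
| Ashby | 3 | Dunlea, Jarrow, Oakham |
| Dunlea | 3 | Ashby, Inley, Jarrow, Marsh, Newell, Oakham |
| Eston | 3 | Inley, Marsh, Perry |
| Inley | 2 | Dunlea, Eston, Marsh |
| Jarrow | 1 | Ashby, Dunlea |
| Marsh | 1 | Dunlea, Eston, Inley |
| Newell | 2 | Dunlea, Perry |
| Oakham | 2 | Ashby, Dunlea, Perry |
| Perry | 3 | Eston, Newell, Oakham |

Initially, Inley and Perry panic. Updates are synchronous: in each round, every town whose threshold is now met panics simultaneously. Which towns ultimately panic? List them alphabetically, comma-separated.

Eston, Inley, Marsh, Perry

Round 1 — Inley, Perry panic (initial).
Round 2 — checking thresholds:
  Dunlea: 1 of 6 neighbours < 3, below threshold.
  Eston: 2 of 3 neighbours < 3, below threshold.
  Marsh: 1 of 3 neighbours ≥ 1, panics.
  Newell: 1 of 2 neighbours < 2, below threshold.
  Oakham: 1 of 3 neighbours < 2, below threshold.
Round 3 — checking thresholds:
  Dunlea: 2 of 6 neighbours < 3, below threshold.
  Eston: 3 of 3 neighbours ≥ 3, panics.
  Newell: 1 of 2 neighbours < 2, below threshold.
  Oakham: 1 of 3 neighbours < 2, below threshold.
Round 4 — no new panics; cascade stops.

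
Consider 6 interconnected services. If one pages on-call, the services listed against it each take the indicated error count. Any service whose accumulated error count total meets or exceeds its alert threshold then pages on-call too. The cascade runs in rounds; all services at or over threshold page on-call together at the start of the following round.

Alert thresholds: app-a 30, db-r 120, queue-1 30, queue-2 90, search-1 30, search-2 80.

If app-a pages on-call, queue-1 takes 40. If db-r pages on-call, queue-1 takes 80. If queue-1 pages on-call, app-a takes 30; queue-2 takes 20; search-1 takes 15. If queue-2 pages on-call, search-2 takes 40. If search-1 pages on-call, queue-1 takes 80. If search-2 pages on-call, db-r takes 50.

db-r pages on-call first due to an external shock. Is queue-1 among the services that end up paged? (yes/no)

yes

Round 1 — db-r pages on-call (initial).
  queue-1: +80 → 80 ≥ 30
Round 2 — queue-1 pages on-call.
  app-a: +30 → 30 ≥ 30
  queue-2: +20 → 20 < 90
  search-1: +15 → 15 < 30
Round 3 — app-a pages on-call.
No further pages.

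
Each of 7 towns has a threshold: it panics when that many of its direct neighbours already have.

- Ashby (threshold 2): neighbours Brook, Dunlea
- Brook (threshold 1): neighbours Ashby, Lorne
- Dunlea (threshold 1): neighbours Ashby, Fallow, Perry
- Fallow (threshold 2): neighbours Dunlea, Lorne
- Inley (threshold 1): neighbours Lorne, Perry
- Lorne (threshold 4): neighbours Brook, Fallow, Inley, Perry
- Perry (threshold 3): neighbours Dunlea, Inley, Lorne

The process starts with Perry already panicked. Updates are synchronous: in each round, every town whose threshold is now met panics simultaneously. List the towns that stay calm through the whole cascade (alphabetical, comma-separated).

Ashby, Brook, Fallow, Lorne

Round 1 — Perry panics (initial).
Round 2 — checking thresholds:
  Dunlea: 1 of 3 neighbours ≥ 1, panics.
  Inley: 1 of 2 neighbours ≥ 1, panics.
  Lorne: 1 of 4 neighbours < 4, below threshold.
Round 3 — no new panics; cascade stops.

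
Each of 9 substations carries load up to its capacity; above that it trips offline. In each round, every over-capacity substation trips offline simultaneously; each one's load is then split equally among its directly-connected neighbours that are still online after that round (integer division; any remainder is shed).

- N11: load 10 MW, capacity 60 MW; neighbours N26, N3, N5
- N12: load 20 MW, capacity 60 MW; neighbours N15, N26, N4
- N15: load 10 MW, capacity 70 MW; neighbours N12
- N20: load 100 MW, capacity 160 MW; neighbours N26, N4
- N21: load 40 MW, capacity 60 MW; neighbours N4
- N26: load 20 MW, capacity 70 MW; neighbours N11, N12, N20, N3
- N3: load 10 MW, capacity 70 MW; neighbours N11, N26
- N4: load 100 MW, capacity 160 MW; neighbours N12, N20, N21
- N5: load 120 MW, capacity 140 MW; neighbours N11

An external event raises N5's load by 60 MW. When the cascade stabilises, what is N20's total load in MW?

Round 1 — N5 at 180 > 140. N5 trips offline.
  N5 sheds 180 MW to N11: 180 each.
    N11: 10+180 = 190 > 60
Round 2 — N11 trips offline.
  N11 sheds 190 MW to N26, N3: 95 each.
    N26: 20+95 = 115 > 70
    N3: 10+95 = 105 > 70
Round 3 — N26, N3 trip offline.
  N26 sheds 115 MW to N12, N20: 57 each (1 lost).
    N12: 20+57 = 77 > 60
    N20: 100+57 = 157 ≤ 160
  N3 sheds 105 MW: no online neighbours, lost.
Round 4 — N12 trips offline.
  N12 sheds 77 MW to N15, N4: 38 each (1 lost).
    N15: 10+38 = 48 ≤ 70
    N4: 100+38 = 138 ≤ 160
No further trips.

157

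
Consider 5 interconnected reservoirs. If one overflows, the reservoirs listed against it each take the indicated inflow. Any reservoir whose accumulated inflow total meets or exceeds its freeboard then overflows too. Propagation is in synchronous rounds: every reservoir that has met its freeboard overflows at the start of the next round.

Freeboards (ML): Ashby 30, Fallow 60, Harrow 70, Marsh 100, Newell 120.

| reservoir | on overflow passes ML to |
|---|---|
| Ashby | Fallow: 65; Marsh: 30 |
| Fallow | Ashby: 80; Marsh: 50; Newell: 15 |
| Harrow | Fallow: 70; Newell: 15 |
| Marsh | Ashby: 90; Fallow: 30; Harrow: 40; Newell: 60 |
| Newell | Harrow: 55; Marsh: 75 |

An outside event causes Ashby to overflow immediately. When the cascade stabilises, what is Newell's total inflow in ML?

15

Round 1 — Ashby overflows (initial).
  Fallow: +65 → 65 ≥ 60
  Marsh: +30 → 30 < 100
Round 2 — Fallow overflows.
  Marsh: +50 → 80 < 100
  Newell: +15 → 15 < 120
No further overflows.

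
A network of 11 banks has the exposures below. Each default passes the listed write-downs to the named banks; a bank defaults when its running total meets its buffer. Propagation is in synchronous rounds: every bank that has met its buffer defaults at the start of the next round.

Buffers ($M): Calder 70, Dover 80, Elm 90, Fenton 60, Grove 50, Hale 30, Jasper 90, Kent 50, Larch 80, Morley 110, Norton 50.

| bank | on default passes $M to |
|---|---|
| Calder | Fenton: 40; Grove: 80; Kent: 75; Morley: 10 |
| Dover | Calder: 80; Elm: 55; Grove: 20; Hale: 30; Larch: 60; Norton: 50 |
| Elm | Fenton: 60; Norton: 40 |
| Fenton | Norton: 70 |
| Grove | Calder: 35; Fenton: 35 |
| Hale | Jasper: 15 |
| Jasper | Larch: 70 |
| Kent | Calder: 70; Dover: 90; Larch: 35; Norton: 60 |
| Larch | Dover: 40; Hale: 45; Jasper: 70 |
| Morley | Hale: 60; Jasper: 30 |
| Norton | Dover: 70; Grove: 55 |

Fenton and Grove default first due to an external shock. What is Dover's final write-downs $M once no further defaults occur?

70

Round 1 — Fenton, Grove default (initial).
  Calder: +35 → 35 < 70
  Norton: +70 → 70 ≥ 50
Round 2 — Norton defaults.
  Dover: +70 → 70 < 80
No further defaults.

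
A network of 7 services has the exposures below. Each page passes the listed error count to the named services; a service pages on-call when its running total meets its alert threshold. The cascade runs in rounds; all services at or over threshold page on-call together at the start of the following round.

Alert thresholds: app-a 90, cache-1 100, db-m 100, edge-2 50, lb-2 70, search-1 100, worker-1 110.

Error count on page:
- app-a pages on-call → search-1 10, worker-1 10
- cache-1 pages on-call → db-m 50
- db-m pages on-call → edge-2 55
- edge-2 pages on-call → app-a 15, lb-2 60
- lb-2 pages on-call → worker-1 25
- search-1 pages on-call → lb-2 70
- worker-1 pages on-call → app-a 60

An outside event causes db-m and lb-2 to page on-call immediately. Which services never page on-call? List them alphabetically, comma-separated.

app-a, cache-1, search-1, worker-1

Round 1 — db-m, lb-2 page on-call (initial).
  edge-2: +55 → 55 ≥ 50
  worker-1: +25 → 25 < 110
Round 2 — edge-2 pages on-call.
  app-a: +15 → 15 < 90
No further pages.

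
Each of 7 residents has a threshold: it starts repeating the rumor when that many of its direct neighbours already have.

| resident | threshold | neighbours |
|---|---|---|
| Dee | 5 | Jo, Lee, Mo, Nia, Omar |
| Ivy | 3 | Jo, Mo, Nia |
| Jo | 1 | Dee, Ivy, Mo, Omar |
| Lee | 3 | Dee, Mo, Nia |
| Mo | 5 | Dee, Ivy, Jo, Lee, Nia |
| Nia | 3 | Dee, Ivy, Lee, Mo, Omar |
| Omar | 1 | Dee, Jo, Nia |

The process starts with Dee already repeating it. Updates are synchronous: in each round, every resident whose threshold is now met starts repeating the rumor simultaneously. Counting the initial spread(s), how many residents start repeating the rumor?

3

Round 1 — Dee starts repeating the rumor (initial).
Round 2 — checking thresholds:
  Jo: 1 of 4 neighbours ≥ 1, starts repeating the rumor.
  Lee: 1 of 3 neighbours < 3, holds.
  Mo: 1 of 5 neighbours < 5, holds.
  Nia: 1 of 5 neighbours < 3, holds.
  Omar: 1 of 3 neighbours ≥ 1, starts repeating the rumor.
Round 3 — no new spreads; cascade stops.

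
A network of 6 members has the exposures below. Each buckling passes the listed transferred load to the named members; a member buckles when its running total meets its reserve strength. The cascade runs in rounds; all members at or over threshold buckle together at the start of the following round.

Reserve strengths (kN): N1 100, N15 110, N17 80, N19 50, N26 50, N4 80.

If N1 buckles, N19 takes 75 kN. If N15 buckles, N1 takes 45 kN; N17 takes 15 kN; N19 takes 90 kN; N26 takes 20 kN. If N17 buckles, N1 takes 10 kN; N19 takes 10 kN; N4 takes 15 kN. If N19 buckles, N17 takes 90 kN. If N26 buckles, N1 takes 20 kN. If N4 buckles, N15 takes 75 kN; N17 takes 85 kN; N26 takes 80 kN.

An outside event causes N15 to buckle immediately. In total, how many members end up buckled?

3

Round 1 — N15 buckles (initial).
  N1: +45 → 45 < 100
  N17: +15 → 15 < 80
  N19: +90 → 90 ≥ 50
  N26: +20 → 20 < 50
Round 2 — N19 buckles.
  N17: +90 → 105 ≥ 80
Round 3 — N17 buckles.
  N1: +10 → 55 < 100
  N4: +15 → 15 < 80
No further bucklings.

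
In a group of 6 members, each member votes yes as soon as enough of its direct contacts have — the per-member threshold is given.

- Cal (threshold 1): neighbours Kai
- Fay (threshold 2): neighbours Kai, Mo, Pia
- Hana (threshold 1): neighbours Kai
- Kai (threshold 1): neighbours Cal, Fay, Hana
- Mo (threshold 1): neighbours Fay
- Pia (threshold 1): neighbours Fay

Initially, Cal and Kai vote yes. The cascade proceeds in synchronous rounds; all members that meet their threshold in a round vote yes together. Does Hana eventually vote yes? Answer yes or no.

yes

Round 1 — Cal, Kai vote yes (initial).
Round 2 — checking thresholds:
  Fay: 1 of 3 neighbours < 2, below threshold.
  Hana: 1 of 1 neighbours ≥ 1, votes yes.
Round 3 — no new yes votes; cascade stops.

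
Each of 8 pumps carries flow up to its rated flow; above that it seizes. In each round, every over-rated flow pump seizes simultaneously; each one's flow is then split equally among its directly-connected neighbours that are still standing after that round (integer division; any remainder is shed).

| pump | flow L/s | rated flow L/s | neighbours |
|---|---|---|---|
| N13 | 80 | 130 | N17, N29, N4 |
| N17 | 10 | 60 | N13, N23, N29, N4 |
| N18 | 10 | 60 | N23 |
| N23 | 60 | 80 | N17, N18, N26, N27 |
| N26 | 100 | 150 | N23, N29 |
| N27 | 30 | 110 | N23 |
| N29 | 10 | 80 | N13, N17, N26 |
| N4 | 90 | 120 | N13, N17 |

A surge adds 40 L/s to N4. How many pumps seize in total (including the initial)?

Round 1 — N4 at 130 > 120. N4 seizes.
  N4 sheds 130 L/s to N13, N17: 65 each.
    N13: 80+65 = 145 > 130
    N17: 10+65 = 75 > 60
Round 2 — N13, N17 seize.
  N13 sheds 145 L/s to N29: 145 each.
    N29: 10+145 = 155 > 80
  N17 sheds 75 L/s to N23, N29: 37 each (1 lost).
    N23: 60+37 = 97 > 80
    N29: 155+37 = 192 > 80
Round 3 — N23, N29 seize.
  N23 sheds 97 L/s to N18, N26, N27: 32 each (1 lost).
    N18: 10+32 = 42 ≤ 60
    N26: 100+32 = 132 ≤ 150
    N27: 30+32 = 62 ≤ 110
  N29 sheds 192 L/s to N26: 192 each.
    N26: 132+192 = 324 > 150
Round 4 — N26 seizes.
  N26 sheds 324 L/s: no online neighbours, lost.
No further seizures.

6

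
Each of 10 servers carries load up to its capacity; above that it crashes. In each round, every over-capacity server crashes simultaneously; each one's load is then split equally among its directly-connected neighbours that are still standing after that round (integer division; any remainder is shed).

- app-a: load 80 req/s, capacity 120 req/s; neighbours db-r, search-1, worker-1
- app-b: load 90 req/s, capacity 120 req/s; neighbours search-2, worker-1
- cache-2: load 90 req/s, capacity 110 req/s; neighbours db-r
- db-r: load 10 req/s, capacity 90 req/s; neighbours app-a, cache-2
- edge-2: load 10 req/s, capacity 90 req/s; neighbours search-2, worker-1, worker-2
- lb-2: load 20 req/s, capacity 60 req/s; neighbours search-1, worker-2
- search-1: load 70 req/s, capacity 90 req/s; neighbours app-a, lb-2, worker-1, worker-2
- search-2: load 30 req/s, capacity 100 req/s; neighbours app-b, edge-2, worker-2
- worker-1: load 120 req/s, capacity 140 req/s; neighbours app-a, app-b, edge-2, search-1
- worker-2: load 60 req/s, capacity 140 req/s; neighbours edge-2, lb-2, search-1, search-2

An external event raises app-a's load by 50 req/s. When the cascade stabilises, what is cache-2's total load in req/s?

Round 1 — app-a at 130 > 120. app-a crashes.
  app-a sheds 130 req/s to db-r, search-1, worker-1: 43 each (1 lost).
    db-r: 10+43 = 53 ≤ 90
    search-1: 70+43 = 113 > 90
    worker-1: 120+43 = 163 > 140
Round 2 — search-1, worker-1 crash.
  search-1 sheds 113 req/s to lb-2, worker-2: 56 each (1 lost).
    lb-2: 20+56 = 76 > 60
    worker-2: 60+56 = 116 ≤ 140
  worker-1 sheds 163 req/s to app-b, edge-2: 81 each (1 lost).
    app-b: 90+81 = 171 > 120
    edge-2: 10+81 = 91 > 90
Round 3 — app-b, edge-2, lb-2 crash.
  app-b sheds 171 req/s to search-2: 171 each.
    search-2: 30+171 = 201 > 100
  edge-2 sheds 91 req/s to search-2, worker-2: 45 each (1 lost).
    search-2: 201+45 = 246 > 100
    worker-2: 116+45 = 161 > 140
  lb-2 sheds 76 req/s to worker-2: 76 each.
    worker-2: 161+76 = 237 > 140
Round 4 — search-2, worker-2 crash.
  search-2 sheds 246 req/s: no online neighbours, lost.
  worker-2 sheds 237 req/s: no online neighbours, lost.
No further crashes.

90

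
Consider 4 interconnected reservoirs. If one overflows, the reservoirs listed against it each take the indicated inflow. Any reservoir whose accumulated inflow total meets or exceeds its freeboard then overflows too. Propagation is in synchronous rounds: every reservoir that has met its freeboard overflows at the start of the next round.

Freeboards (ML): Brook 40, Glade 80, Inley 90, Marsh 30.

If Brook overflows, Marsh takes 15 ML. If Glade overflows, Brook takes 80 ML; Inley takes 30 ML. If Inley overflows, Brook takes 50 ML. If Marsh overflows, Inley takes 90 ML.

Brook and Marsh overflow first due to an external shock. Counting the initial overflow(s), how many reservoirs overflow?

Round 1 — Brook, Marsh overflow (initial).
  Inley: +90 → 90 ≥ 90
Round 2 — Inley overflows.
No further overflows.

3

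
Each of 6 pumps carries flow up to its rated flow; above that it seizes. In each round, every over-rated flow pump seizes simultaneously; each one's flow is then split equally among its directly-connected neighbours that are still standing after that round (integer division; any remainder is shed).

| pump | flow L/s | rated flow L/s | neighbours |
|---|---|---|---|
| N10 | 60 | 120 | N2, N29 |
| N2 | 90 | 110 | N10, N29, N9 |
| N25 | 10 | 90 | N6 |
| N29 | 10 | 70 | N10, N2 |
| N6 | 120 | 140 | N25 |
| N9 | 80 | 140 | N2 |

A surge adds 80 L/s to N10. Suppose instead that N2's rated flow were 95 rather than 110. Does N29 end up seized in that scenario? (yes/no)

yes

With N2's rated flow at 95:
Round 1 — N10 at 140 > 120. N10 seizes.
  N10 sheds 140 L/s to N2, N29: 70 each.
    N2: 90+70 = 160 > 95
    N29: 10+70 = 80 > 70
Round 2 — N2, N29 seize.
  N2 sheds 160 L/s to N9: 160 each.
    N9: 80+160 = 240 > 140
  N29 sheds 80 L/s: no online neighbours, lost.
Round 3 — N9 seizes.
  N9 sheds 240 L/s: no online neighbours, lost.
No further seizures.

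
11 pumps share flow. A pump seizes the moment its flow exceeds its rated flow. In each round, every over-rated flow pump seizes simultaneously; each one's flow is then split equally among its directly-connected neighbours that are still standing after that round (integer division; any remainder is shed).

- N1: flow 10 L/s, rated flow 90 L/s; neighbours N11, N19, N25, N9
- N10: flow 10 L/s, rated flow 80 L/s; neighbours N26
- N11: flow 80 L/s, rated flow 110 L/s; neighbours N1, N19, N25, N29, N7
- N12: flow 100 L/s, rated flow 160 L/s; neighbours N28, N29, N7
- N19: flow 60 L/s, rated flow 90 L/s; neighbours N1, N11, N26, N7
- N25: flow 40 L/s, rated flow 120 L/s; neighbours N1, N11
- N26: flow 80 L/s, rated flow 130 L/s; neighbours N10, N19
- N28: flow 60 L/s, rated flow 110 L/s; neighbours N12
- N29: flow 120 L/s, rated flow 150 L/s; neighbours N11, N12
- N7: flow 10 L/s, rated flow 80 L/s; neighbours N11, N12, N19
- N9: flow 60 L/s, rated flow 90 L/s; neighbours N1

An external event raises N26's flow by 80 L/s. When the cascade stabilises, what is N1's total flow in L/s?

87

Round 1 — N26 at 160 > 130. N26 seizes.
  N26 sheds 160 L/s to N10, N19: 80 each.
    N10: 10+80 = 90 > 80
    N19: 60+80 = 140 > 90
Round 2 — N10, N19 seize.
  N10 sheds 90 L/s: no online neighbours, lost.
  N19 sheds 140 L/s to N1, N11, N7: 46 each (2 lost).
    N1: 10+46 = 56 ≤ 90
    N11: 80+46 = 126 > 110
    N7: 10+46 = 56 ≤ 80
Round 3 — N11 seizes.
  N11 sheds 126 L/s to N1, N25, N29, N7: 31 each (2 lost).
    N1: 56+31 = 87 ≤ 90
    N25: 40+31 = 71 ≤ 120
    N29: 120+31 = 151 > 150
    N7: 56+31 = 87 > 80
Round 4 — N29, N7 seize.
  N29 sheds 151 L/s to N12: 151 each.
    N12: 100+151 = 251 > 160
  N7 sheds 87 L/s to N12: 87 each.
    N12: 251+87 = 338 > 160
Round 5 — N12 seizes.
  N12 sheds 338 L/s to N28: 338 each.
    N28: 60+338 = 398 > 110
Round 6 — N28 seizes.
  N28 sheds 398 L/s: no online neighbours, lost.
No further seizures.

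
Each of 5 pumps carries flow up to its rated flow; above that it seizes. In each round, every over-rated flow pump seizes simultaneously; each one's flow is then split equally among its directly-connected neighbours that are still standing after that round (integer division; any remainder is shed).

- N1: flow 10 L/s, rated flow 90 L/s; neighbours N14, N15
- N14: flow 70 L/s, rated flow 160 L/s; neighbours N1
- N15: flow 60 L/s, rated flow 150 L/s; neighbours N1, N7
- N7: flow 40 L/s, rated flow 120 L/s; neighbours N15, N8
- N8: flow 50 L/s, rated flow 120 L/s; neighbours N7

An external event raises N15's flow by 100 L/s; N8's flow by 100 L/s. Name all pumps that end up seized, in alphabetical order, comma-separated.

Round 1 — N15 at 160 > 150; N8 at 150 > 120. N15, N8 seize.
  N15 sheds 160 L/s to N1, N7: 80 each.
    N1: 10+80 = 90 ≤ 90
    N7: 40+80 = 120 ≤ 120
  N8 sheds 150 L/s to N7: 150 each.
    N7: 120+150 = 270 > 120
Round 2 — N7 seizes.
  N7 sheds 270 L/s: no online neighbours, lost.
No further seizures.

N15, N7, N8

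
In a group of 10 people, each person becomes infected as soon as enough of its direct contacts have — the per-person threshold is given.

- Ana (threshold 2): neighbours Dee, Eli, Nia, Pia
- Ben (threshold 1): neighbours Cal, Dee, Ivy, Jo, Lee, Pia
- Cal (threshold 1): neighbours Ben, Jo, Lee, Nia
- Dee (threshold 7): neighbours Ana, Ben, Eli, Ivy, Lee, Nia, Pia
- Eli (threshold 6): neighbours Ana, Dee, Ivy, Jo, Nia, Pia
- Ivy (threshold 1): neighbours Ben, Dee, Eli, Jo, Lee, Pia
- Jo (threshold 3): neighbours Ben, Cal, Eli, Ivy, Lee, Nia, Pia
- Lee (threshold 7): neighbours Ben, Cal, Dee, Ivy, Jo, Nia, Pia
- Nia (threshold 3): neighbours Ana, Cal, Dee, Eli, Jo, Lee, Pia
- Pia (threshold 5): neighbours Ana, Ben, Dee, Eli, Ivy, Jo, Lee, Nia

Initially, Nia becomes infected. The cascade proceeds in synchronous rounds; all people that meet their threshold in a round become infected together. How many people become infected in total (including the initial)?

Round 1 — Nia becomes infected (initial).
Round 2 — checking thresholds:
  Ana: 1 of 4 neighbours < 2, not yet.
  Cal: 1 of 4 neighbours ≥ 1, becomes infected.
  Dee: 1 of 7 neighbours < 7, not yet.
  Eli: 1 of 6 neighbours < 6, not yet.
  Jo: 1 of 7 neighbours < 3, not yet.
  Lee: 1 of 7 neighbours < 7, not yet.
  Pia: 1 of 8 neighbours < 5, not yet.
Round 3 — checking thresholds:
  Ana: 1 of 4 neighbours < 2, not yet.
  Ben: 1 of 6 neighbours ≥ 1, becomes infected.
  Dee: 1 of 7 neighbours < 7, not yet.
  Eli: 1 of 6 neighbours < 6, not yet.
  Jo: 2 of 7 neighbours < 3, not yet.
  Lee: 2 of 7 neighbours < 7, not yet.
  Pia: 1 of 8 neighbours < 5, not yet.
Round 4 — checking thresholds:
  Ana: 1 of 4 neighbours < 2, not yet.
  Dee: 2 of 7 neighbours < 7, not yet.
  Eli: 1 of 6 neighbours < 6, not yet.
  Ivy: 1 of 6 neighbours ≥ 1, becomes infected.
  Jo: 3 of 7 neighbours ≥ 3, becomes infected.
  Lee: 3 of 7 neighbours < 7, not yet.
  Pia: 2 of 8 neighbours < 5, not yet.
Round 5 — no new infections; cascade stops.

5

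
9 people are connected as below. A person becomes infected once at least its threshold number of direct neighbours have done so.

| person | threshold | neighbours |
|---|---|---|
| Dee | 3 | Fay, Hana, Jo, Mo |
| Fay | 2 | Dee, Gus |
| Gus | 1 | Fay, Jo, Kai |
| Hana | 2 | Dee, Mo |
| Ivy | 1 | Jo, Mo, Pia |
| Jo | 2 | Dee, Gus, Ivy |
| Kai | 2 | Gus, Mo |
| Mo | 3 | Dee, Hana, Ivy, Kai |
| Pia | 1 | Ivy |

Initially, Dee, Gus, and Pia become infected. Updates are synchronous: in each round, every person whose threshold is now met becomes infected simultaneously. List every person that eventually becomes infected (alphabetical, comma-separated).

Dee, Fay, Gus, Ivy, Jo, Pia

Round 1 — Dee, Gus, Pia become infected (initial).
Round 2 — checking thresholds:
  Fay: 2 of 2 neighbours ≥ 2, becomes infected.
  Hana: 1 of 2 neighbours < 2, not yet.
  Ivy: 1 of 3 neighbours ≥ 1, becomes infected.
  Jo: 2 of 3 neighbours ≥ 2, becomes infected.
  Kai: 1 of 2 neighbours < 2, not yet.
  Mo: 1 of 4 neighbours < 3, not yet.
Round 3 — no new infections; cascade stops.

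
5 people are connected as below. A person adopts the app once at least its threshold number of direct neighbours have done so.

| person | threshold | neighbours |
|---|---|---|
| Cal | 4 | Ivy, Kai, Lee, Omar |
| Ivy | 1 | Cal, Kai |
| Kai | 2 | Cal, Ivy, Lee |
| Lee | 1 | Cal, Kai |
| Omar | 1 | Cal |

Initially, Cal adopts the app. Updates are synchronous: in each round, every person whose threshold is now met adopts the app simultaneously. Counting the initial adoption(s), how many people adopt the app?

5

Round 1 — Cal adopts the app (initial).
Round 2 — checking thresholds:
  Ivy: 1 of 2 neighbours ≥ 1, adopts the app.
  Kai: 1 of 3 neighbours < 2, below threshold.
  Lee: 1 of 2 neighbours ≥ 1, adopts the app.
  Omar: 1 of 1 neighbours ≥ 1, adopts the app.
Round 3 — checking thresholds:
  Kai: 3 of 3 neighbours ≥ 2, adopts the app.
Round 4 — no new adoptions; cascade stops.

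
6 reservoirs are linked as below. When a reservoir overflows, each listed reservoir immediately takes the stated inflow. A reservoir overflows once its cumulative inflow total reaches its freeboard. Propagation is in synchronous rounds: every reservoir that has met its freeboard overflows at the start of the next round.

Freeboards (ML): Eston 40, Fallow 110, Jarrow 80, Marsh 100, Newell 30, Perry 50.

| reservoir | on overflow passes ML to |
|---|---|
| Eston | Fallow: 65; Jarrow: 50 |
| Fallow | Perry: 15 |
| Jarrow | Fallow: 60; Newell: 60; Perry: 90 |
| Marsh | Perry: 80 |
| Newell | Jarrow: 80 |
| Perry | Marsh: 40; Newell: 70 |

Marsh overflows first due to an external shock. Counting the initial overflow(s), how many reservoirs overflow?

Round 1 — Marsh overflows (initial).
  Perry: +80 → 80 ≥ 50
Round 2 — Perry overflows.
  Newell: +70 → 70 ≥ 30
Round 3 — Newell overflows.
  Jarrow: +80 → 80 ≥ 80
Round 4 — Jarrow overflows.
  Fallow: +60 → 60 < 110
No further overflows.

4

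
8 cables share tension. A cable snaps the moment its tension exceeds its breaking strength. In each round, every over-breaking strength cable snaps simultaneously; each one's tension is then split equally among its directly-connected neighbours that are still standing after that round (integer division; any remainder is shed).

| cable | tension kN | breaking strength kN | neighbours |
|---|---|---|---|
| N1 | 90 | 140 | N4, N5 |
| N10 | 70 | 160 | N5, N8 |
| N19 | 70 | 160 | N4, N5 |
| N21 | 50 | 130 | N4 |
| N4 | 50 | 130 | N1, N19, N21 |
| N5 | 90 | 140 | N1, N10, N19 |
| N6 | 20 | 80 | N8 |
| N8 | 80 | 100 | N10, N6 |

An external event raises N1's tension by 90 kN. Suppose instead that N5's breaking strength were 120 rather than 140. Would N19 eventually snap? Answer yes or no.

With N5's breaking strength at 120:
Round 1 — N1 at 180 > 140. N1 snaps.
  N1 sheds 180 kN to N4, N5: 90 each.
    N4: 50+90 = 140 > 130
    N5: 90+90 = 180 > 120
Round 2 — N4, N5 snap.
  N4 sheds 140 kN to N19, N21: 70 each.
    N19: 70+70 = 140 ≤ 160
    N21: 50+70 = 120 ≤ 130
  N5 sheds 180 kN to N10, N19: 90 each.
    N10: 70+90 = 160 ≤ 160
    N19: 140+90 = 230 > 160
Round 3 — N19 snaps.
  N19 sheds 230 kN: no online neighbours, lost.
No further breaks.

yes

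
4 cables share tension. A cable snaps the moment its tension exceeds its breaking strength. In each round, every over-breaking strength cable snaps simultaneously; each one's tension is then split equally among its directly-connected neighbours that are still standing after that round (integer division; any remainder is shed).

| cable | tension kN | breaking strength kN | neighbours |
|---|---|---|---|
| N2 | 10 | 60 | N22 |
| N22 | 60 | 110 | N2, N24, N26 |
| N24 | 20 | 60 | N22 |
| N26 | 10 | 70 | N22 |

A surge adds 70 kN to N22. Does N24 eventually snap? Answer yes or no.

yes

Round 1 — N22 at 130 > 110. N22 snaps.
  N22 sheds 130 kN to N2, N24, N26: 43 each (1 lost).
    N2: 10+43 = 53 ≤ 60
    N24: 20+43 = 63 > 60
    N26: 10+43 = 53 ≤ 70
Round 2 — N24 snaps.
  N24 sheds 63 kN: no online neighbours, lost.
No further breaks.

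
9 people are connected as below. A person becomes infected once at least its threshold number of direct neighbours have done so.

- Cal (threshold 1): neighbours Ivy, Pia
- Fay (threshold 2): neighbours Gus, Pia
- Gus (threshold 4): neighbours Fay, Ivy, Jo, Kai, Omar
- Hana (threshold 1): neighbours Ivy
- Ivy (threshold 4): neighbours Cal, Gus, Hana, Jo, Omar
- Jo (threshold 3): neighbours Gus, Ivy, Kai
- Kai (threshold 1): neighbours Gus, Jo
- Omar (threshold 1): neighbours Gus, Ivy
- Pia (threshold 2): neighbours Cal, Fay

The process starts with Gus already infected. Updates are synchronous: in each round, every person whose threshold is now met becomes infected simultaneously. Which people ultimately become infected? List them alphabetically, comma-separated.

Round 1 — Gus becomes infected (initial).
Round 2 — checking thresholds:
  Fay: 1 of 2 neighbours < 2, below threshold.
  Ivy: 1 of 5 neighbours < 4, below threshold.
  Jo: 1 of 3 neighbours < 3, below threshold.
  Kai: 1 of 2 neighbours ≥ 1, becomes infected.
  Omar: 1 of 2 neighbours ≥ 1, becomes infected.
Round 3 — no new infections; cascade stops.

Gus, Kai, Omar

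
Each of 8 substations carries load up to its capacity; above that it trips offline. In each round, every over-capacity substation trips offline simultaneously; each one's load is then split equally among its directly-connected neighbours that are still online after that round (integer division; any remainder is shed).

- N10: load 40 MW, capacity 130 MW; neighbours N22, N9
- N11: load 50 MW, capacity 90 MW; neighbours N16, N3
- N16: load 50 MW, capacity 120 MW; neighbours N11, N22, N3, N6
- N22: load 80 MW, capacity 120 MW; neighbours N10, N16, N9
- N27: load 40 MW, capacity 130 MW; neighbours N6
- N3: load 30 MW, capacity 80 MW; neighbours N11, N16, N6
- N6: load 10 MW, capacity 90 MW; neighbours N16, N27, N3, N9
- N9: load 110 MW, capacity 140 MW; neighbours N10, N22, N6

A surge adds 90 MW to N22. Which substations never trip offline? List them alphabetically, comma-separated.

N27

Round 1 — N22 at 170 > 120. N22 trips offline.
  N22 sheds 170 MW to N10, N16, N9: 56 each (2 lost).
    N10: 40+56 = 96 ≤ 130
    N16: 50+56 = 106 ≤ 120
    N9: 110+56 = 166 > 140
Round 2 — N9 trips offline.
  N9 sheds 166 MW to N10, N6: 83 each.
    N10: 96+83 = 179 > 130
    N6: 10+83 = 93 > 90
Round 3 — N10, N6 trip offline.
  N10 sheds 179 MW: no online neighbours, lost.
  N6 sheds 93 MW to N16, N27, N3: 31 each.
    N16: 106+31 = 137 > 120
    N27: 40+31 = 71 ≤ 130
    N3: 30+31 = 61 ≤ 80
Round 4 — N16 trips offline.
  N16 sheds 137 MW to N11, N3: 68 each (1 lost).
    N11: 50+68 = 118 > 90
    N3: 61+68 = 129 > 80
Round 5 — N11, N3 trip offline.
  N11 sheds 118 MW: no online neighbours, lost.
  N3 sheds 129 MW: no online neighbours, lost.
No further trips.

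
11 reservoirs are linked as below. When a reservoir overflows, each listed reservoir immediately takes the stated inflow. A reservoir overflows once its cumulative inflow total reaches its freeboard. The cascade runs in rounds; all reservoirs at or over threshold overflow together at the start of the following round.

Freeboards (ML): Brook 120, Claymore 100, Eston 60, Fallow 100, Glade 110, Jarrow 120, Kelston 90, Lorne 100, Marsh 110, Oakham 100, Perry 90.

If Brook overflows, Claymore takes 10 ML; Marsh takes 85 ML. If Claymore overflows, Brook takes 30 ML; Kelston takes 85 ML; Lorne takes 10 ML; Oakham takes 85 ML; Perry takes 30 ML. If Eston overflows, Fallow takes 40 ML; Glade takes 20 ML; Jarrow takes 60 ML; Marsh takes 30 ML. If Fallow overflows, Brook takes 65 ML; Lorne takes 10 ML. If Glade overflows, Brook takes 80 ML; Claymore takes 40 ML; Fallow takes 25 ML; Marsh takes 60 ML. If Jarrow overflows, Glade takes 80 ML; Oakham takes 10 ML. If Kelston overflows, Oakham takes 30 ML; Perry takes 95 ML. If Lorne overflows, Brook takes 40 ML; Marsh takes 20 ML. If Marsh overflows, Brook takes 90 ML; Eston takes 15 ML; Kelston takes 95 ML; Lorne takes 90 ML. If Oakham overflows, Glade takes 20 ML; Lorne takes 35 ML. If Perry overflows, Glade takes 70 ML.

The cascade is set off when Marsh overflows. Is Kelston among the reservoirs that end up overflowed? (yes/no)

yes

Round 1 — Marsh overflows (initial).
  Brook: +90 → 90 < 120
  Eston: +15 → 15 < 60
  Kelston: +95 → 95 ≥ 90
  Lorne: +90 → 90 < 100
Round 2 — Kelston overflows.
  Oakham: +30 → 30 < 100
  Perry: +95 → 95 ≥ 90
Round 3 — Perry overflows.
  Glade: +70 → 70 < 110
No further overflows.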